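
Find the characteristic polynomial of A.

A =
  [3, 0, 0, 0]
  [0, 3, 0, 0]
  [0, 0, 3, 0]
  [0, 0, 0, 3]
x^4 - 12*x^3 + 54*x^2 - 108*x + 81

Expanding det(x·I − A) (e.g. by cofactor expansion or by noting that A is similar to its Jordan form J, which has the same characteristic polynomial as A) gives
  χ_A(x) = x^4 - 12*x^3 + 54*x^2 - 108*x + 81
which factors as (x - 3)^4. The eigenvalues (with algebraic multiplicities) are λ = 3 with multiplicity 4.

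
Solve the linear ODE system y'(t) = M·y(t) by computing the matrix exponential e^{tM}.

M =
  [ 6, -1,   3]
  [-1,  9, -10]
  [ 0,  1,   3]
e^{tM} =
  [t^2*exp(6*t)/2 + exp(6*t), -t*exp(6*t), t^2*exp(6*t)/2 + 3*t*exp(6*t)]
  [-3*t^2*exp(6*t)/2 - t*exp(6*t), 3*t*exp(6*t) + exp(6*t), -3*t^2*exp(6*t)/2 - 10*t*exp(6*t)]
  [-t^2*exp(6*t)/2, t*exp(6*t), -t^2*exp(6*t)/2 - 3*t*exp(6*t) + exp(6*t)]

Strategy: write M = P · J · P⁻¹ where J is a Jordan canonical form, so e^{tM} = P · e^{tJ} · P⁻¹, and e^{tJ} can be computed block-by-block.

M has Jordan form
J =
  [6, 1, 0]
  [0, 6, 1]
  [0, 0, 6]
(up to reordering of blocks).

Per-block formulas:
  For a 3×3 Jordan block J_3(6): exp(t · J_3(6)) = e^(6t)·(I + t·N + (t^2/2)·N^2), where N is the 3×3 nilpotent shift.

After assembling e^{tJ} and conjugating by P, we get:

e^{tM} =
  [t^2*exp(6*t)/2 + exp(6*t), -t*exp(6*t), t^2*exp(6*t)/2 + 3*t*exp(6*t)]
  [-3*t^2*exp(6*t)/2 - t*exp(6*t), 3*t*exp(6*t) + exp(6*t), -3*t^2*exp(6*t)/2 - 10*t*exp(6*t)]
  [-t^2*exp(6*t)/2, t*exp(6*t), -t^2*exp(6*t)/2 - 3*t*exp(6*t) + exp(6*t)]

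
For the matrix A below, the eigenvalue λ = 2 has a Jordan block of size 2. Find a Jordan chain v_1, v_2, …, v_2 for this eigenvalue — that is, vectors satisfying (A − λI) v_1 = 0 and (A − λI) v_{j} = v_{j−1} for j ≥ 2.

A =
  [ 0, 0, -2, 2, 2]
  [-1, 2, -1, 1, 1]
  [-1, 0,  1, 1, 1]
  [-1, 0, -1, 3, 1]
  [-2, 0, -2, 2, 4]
A Jordan chain for λ = 2 of length 2:
v_1 = (-2, -1, -1, -1, -2)ᵀ
v_2 = (1, 0, 0, 0, 0)ᵀ

Let N = A − (2)·I. We want v_2 with N^2 v_2 = 0 but N^1 v_2 ≠ 0; then v_{j-1} := N · v_j for j = 2, …, 2.

Pick v_2 = (1, 0, 0, 0, 0)ᵀ.
Then v_1 = N · v_2 = (-2, -1, -1, -1, -2)ᵀ.

Sanity check: (A − (2)·I) v_1 = (0, 0, 0, 0, 0)ᵀ = 0. ✓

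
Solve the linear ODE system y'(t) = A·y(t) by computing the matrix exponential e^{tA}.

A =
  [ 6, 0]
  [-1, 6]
e^{tA} =
  [exp(6*t), 0]
  [-t*exp(6*t), exp(6*t)]

Strategy: write A = P · J · P⁻¹ where J is a Jordan canonical form, so e^{tA} = P · e^{tJ} · P⁻¹, and e^{tJ} can be computed block-by-block.

A has Jordan form
J =
  [6, 1]
  [0, 6]
(up to reordering of blocks).

Per-block formulas:
  For a 2×2 Jordan block J_2(6): exp(t · J_2(6)) = e^(6t)·(I + t·N), where N is the 2×2 nilpotent shift.

After assembling e^{tJ} and conjugating by P, we get:

e^{tA} =
  [exp(6*t), 0]
  [-t*exp(6*t), exp(6*t)]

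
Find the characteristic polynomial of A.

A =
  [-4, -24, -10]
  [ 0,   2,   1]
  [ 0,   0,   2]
x^3 - 12*x + 16

Expanding det(x·I − A) (e.g. by cofactor expansion or by noting that A is similar to its Jordan form J, which has the same characteristic polynomial as A) gives
  χ_A(x) = x^3 - 12*x + 16
which factors as (x - 2)^2*(x + 4). The eigenvalues (with algebraic multiplicities) are λ = -4 with multiplicity 1, λ = 2 with multiplicity 2.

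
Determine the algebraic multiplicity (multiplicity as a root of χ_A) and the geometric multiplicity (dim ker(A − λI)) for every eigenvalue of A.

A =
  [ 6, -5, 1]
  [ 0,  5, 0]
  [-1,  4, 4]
λ = 5: alg = 3, geom = 1

Step 1 — factor the characteristic polynomial to read off the algebraic multiplicities:
  χ_A(x) = (x - 5)^3

Step 2 — compute geometric multiplicities via the rank-nullity identity g(λ) = n − rank(A − λI):
  rank(A − (5)·I) = 2, so dim ker(A − (5)·I) = n − 2 = 1

Summary:
  λ = 5: algebraic multiplicity = 3, geometric multiplicity = 1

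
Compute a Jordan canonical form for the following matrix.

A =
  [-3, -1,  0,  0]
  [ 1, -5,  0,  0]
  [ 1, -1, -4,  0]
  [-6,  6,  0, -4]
J_2(-4) ⊕ J_1(-4) ⊕ J_1(-4)

The characteristic polynomial is
  det(x·I − A) = x^4 + 16*x^3 + 96*x^2 + 256*x + 256 = (x + 4)^4

Eigenvalues and multiplicities (the geometric multiplicity of λ is n − rank(A − λI), which equals the number of Jordan blocks for λ):
  λ = -4: algebraic multiplicity = 4, geometric multiplicity = 3

Determining the block sizes for each eigenvalue:
  λ = -4: 3 blocks summing to 4 forces exactly one block of size 2 and the rest size 1 → block sizes [2, 1, 1]

Assembling the blocks gives a Jordan form
J =
  [-4,  1,  0,  0]
  [ 0, -4,  0,  0]
  [ 0,  0, -4,  0]
  [ 0,  0,  0, -4]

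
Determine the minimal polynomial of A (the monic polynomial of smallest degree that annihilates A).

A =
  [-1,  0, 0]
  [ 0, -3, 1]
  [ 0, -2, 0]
x^2 + 3*x + 2

The characteristic polynomial is χ_A(x) = (x + 1)^2*(x + 2), so the eigenvalues are known. The minimal polynomial is
  m_A(x) = Π_λ (x − λ)^{k_λ}
where k_λ is the size of the *largest* Jordan block for λ (equivalently, the smallest k with (A − λI)^k v = 0 for every generalised eigenvector v of λ).

  λ = -2: largest Jordan block has size 1, contributing (x + 2)
  λ = -1: largest Jordan block has size 1, contributing (x + 1)

So m_A(x) = (x + 1)*(x + 2) = x^2 + 3*x + 2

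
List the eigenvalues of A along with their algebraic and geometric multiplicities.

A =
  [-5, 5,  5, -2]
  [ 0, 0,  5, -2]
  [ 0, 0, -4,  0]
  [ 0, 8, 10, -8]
λ = -5: alg = 1, geom = 1; λ = -4: alg = 3, geom = 2

Step 1 — factor the characteristic polynomial to read off the algebraic multiplicities:
  χ_A(x) = (x + 4)^3*(x + 5)

Step 2 — compute geometric multiplicities via the rank-nullity identity g(λ) = n − rank(A − λI):
  rank(A − (-5)·I) = 3, so dim ker(A − (-5)·I) = n − 3 = 1
  rank(A − (-4)·I) = 2, so dim ker(A − (-4)·I) = n − 2 = 2

Summary:
  λ = -5: algebraic multiplicity = 1, geometric multiplicity = 1
  λ = -4: algebraic multiplicity = 3, geometric multiplicity = 2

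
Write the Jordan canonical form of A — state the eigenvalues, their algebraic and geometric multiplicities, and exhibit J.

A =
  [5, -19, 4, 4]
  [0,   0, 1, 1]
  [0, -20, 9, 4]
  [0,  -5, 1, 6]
J_3(5) ⊕ J_1(5)

The characteristic polynomial is
  det(x·I − A) = x^4 - 20*x^3 + 150*x^2 - 500*x + 625 = (x - 5)^4

Eigenvalues and multiplicities (the geometric multiplicity of λ is n − rank(A − λI), which equals the number of Jordan blocks for λ):
  λ = 5: algebraic multiplicity = 4, geometric multiplicity = 2

Determining the block sizes for each eigenvalue:
  λ = 5: with am = 4 and gm = 2, the partition is not yet determined (e.g. several partitions of 4 into 2 parts exist). Let N = A − (5)·I. Computing rank(N^1) = 2, rank(N^2) = 1, rank(N^3) = 0; the number of blocks of size ≥ j is rank(N^{j−1}) − rank(N^j), giving [2, 1, 1]. So we have 1 block(s) of size 3, 1 block(s) of size 1 → block sizes [3, 1]

Assembling the blocks gives a Jordan form
J =
  [5, 1, 0, 0]
  [0, 5, 1, 0]
  [0, 0, 5, 0]
  [0, 0, 0, 5]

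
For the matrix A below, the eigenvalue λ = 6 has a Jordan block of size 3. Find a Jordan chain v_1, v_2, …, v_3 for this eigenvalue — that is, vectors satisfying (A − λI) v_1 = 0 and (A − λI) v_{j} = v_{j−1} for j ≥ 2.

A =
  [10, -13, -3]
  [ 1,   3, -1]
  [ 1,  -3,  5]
A Jordan chain for λ = 6 of length 3:
v_1 = (-4, -1, -1)ᵀ
v_2 = (-13, -3, -3)ᵀ
v_3 = (0, 1, 0)ᵀ

Let N = A − (6)·I. We want v_3 with N^3 v_3 = 0 but N^2 v_3 ≠ 0; then v_{j-1} := N · v_j for j = 3, …, 2.

Pick v_3 = (0, 1, 0)ᵀ.
Then v_2 = N · v_3 = (-13, -3, -3)ᵀ.
Then v_1 = N · v_2 = (-4, -1, -1)ᵀ.

Sanity check: (A − (6)·I) v_1 = (0, 0, 0)ᵀ = 0. ✓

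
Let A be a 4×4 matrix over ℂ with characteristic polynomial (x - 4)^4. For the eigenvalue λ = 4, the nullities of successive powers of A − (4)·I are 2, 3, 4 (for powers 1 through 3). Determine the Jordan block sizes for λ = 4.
Block sizes for λ = 4: [3, 1]

From the dimensions of kernels of powers, the number of Jordan blocks of size at least j is d_j − d_{j−1} where d_j = dim ker(N^j) (with d_0 = 0). Computing the differences gives [2, 1, 1].
The number of blocks of size exactly k is (#blocks of size ≥ k) − (#blocks of size ≥ k + 1), so the partition is: 1 block(s) of size 1, 1 block(s) of size 3.
In nonincreasing order the block sizes are [3, 1].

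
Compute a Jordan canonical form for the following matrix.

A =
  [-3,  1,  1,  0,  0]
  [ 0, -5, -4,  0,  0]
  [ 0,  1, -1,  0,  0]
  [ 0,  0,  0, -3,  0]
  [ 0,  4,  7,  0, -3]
J_3(-3) ⊕ J_1(-3) ⊕ J_1(-3)

The characteristic polynomial is
  det(x·I − A) = x^5 + 15*x^4 + 90*x^3 + 270*x^2 + 405*x + 243 = (x + 3)^5

Eigenvalues and multiplicities (the geometric multiplicity of λ is n − rank(A − λI), which equals the number of Jordan blocks for λ):
  λ = -3: algebraic multiplicity = 5, geometric multiplicity = 3

Determining the block sizes for each eigenvalue:
  λ = -3: with am = 5 and gm = 3, the partition is not yet determined (e.g. several partitions of 5 into 3 parts exist). Let N = A − (-3)·I. Computing rank(N^1) = 2, rank(N^2) = 1, rank(N^3) = 0; the number of blocks of size ≥ j is rank(N^{j−1}) − rank(N^j), giving [3, 1, 1]. So we have 1 block(s) of size 3, 2 block(s) of size 1 → block sizes [3, 1, 1]

Assembling the blocks gives a Jordan form
J =
  [-3,  1,  0,  0,  0]
  [ 0, -3,  1,  0,  0]
  [ 0,  0, -3,  0,  0]
  [ 0,  0,  0, -3,  0]
  [ 0,  0,  0,  0, -3]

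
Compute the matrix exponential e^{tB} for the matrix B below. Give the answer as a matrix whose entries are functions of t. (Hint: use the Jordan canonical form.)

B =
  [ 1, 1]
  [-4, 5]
e^{tB} =
  [-2*t*exp(3*t) + exp(3*t), t*exp(3*t)]
  [-4*t*exp(3*t), 2*t*exp(3*t) + exp(3*t)]

Strategy: write B = P · J · P⁻¹ where J is a Jordan canonical form, so e^{tB} = P · e^{tJ} · P⁻¹, and e^{tJ} can be computed block-by-block.

B has Jordan form
J =
  [3, 1]
  [0, 3]
(up to reordering of blocks).

Per-block formulas:
  For a 2×2 Jordan block J_2(3): exp(t · J_2(3)) = e^(3t)·(I + t·N), where N is the 2×2 nilpotent shift.

After assembling e^{tJ} and conjugating by P, we get:

e^{tB} =
  [-2*t*exp(3*t) + exp(3*t), t*exp(3*t)]
  [-4*t*exp(3*t), 2*t*exp(3*t) + exp(3*t)]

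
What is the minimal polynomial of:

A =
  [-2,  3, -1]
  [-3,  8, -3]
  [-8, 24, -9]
x^2 + 2*x + 1

The characteristic polynomial is χ_A(x) = (x + 1)^3, so the eigenvalues are known. The minimal polynomial is
  m_A(x) = Π_λ (x − λ)^{k_λ}
where k_λ is the size of the *largest* Jordan block for λ (equivalently, the smallest k with (A − λI)^k v = 0 for every generalised eigenvector v of λ).

  λ = -1: largest Jordan block has size 2, contributing (x + 1)^2

So m_A(x) = (x + 1)^2 = x^2 + 2*x + 1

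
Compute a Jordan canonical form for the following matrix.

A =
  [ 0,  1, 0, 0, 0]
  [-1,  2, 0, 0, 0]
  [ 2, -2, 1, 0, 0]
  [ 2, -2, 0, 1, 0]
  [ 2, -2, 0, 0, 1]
J_2(1) ⊕ J_1(1) ⊕ J_1(1) ⊕ J_1(1)

The characteristic polynomial is
  det(x·I − A) = x^5 - 5*x^4 + 10*x^3 - 10*x^2 + 5*x - 1 = (x - 1)^5

Eigenvalues and multiplicities (the geometric multiplicity of λ is n − rank(A − λI), which equals the number of Jordan blocks for λ):
  λ = 1: algebraic multiplicity = 5, geometric multiplicity = 4

Determining the block sizes for each eigenvalue:
  λ = 1: 4 blocks summing to 5 forces exactly one block of size 2 and the rest size 1 → block sizes [2, 1, 1, 1]

Assembling the blocks gives a Jordan form
J =
  [1, 1, 0, 0, 0]
  [0, 1, 0, 0, 0]
  [0, 0, 1, 0, 0]
  [0, 0, 0, 1, 0]
  [0, 0, 0, 0, 1]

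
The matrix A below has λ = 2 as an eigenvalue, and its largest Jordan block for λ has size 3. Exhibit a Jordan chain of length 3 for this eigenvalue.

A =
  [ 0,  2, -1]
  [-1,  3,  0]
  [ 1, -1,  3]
A Jordan chain for λ = 2 of length 3:
v_1 = (1, 1, 0)ᵀ
v_2 = (-2, -1, 1)ᵀ
v_3 = (1, 0, 0)ᵀ

Let N = A − (2)·I. We want v_3 with N^3 v_3 = 0 but N^2 v_3 ≠ 0; then v_{j-1} := N · v_j for j = 3, …, 2.

Pick v_3 = (1, 0, 0)ᵀ.
Then v_2 = N · v_3 = (-2, -1, 1)ᵀ.
Then v_1 = N · v_2 = (1, 1, 0)ᵀ.

Sanity check: (A − (2)·I) v_1 = (0, 0, 0)ᵀ = 0. ✓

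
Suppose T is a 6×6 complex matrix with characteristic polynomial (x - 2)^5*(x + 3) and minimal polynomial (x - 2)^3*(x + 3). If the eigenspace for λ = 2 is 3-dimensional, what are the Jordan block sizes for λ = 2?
Block sizes for λ = 2: [3, 1, 1]

Step 1 — from the characteristic polynomial, algebraic multiplicity of λ = 2 is 5. From dim ker(T − (2)·I) = 3, there are exactly 3 Jordan blocks for λ = 2.
Step 2 — from the minimal polynomial, the factor (x − 2)^3 tells us the largest block for λ = 2 has size 3.
Step 3 — with total size 5, 3 blocks, and largest block 3, the block sizes (in nonincreasing order) are [3, 1, 1].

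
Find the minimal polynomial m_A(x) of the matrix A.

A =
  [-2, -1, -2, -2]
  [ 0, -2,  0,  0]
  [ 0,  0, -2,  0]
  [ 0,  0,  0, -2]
x^2 + 4*x + 4

The characteristic polynomial is χ_A(x) = (x + 2)^4, so the eigenvalues are known. The minimal polynomial is
  m_A(x) = Π_λ (x − λ)^{k_λ}
where k_λ is the size of the *largest* Jordan block for λ (equivalently, the smallest k with (A − λI)^k v = 0 for every generalised eigenvector v of λ).

  λ = -2: largest Jordan block has size 2, contributing (x + 2)^2

So m_A(x) = (x + 2)^2 = x^2 + 4*x + 4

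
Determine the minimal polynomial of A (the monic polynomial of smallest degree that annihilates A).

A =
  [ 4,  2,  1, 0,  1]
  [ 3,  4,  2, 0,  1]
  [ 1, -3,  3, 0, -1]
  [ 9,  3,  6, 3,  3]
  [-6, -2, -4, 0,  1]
x^3 - 9*x^2 + 27*x - 27

The characteristic polynomial is χ_A(x) = (x - 3)^5, so the eigenvalues are known. The minimal polynomial is
  m_A(x) = Π_λ (x − λ)^{k_λ}
where k_λ is the size of the *largest* Jordan block for λ (equivalently, the smallest k with (A − λI)^k v = 0 for every generalised eigenvector v of λ).

  λ = 3: largest Jordan block has size 3, contributing (x − 3)^3

So m_A(x) = (x - 3)^3 = x^3 - 9*x^2 + 27*x - 27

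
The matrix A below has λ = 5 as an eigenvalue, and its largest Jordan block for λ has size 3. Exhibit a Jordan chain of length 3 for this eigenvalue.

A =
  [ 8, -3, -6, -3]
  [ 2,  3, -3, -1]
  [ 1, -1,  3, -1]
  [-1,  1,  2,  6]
A Jordan chain for λ = 5 of length 3:
v_1 = (-3, -2, -1, 1)ᵀ
v_2 = (-6, -3, -2, 2)ᵀ
v_3 = (0, 0, 1, 0)ᵀ

Let N = A − (5)·I. We want v_3 with N^3 v_3 = 0 but N^2 v_3 ≠ 0; then v_{j-1} := N · v_j for j = 3, …, 2.

Pick v_3 = (0, 0, 1, 0)ᵀ.
Then v_2 = N · v_3 = (-6, -3, -2, 2)ᵀ.
Then v_1 = N · v_2 = (-3, -2, -1, 1)ᵀ.

Sanity check: (A − (5)·I) v_1 = (0, 0, 0, 0)ᵀ = 0. ✓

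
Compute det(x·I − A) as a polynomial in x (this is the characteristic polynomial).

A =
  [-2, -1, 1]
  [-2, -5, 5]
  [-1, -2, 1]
x^3 + 6*x^2 + 12*x + 8

Expanding det(x·I − A) (e.g. by cofactor expansion or by noting that A is similar to its Jordan form J, which has the same characteristic polynomial as A) gives
  χ_A(x) = x^3 + 6*x^2 + 12*x + 8
which factors as (x + 2)^3. The eigenvalues (with algebraic multiplicities) are λ = -2 with multiplicity 3.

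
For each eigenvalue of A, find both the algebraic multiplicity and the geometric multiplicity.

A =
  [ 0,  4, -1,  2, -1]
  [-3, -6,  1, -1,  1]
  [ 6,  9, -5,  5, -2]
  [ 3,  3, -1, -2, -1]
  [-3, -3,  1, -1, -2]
λ = -3: alg = 5, geom = 3

Step 1 — factor the characteristic polynomial to read off the algebraic multiplicities:
  χ_A(x) = (x + 3)^5

Step 2 — compute geometric multiplicities via the rank-nullity identity g(λ) = n − rank(A − λI):
  rank(A − (-3)·I) = 2, so dim ker(A − (-3)·I) = n − 2 = 3

Summary:
  λ = -3: algebraic multiplicity = 5, geometric multiplicity = 3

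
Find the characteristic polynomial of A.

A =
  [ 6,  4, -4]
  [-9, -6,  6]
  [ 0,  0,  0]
x^3

Expanding det(x·I − A) (e.g. by cofactor expansion or by noting that A is similar to its Jordan form J, which has the same characteristic polynomial as A) gives
  χ_A(x) = x^3
which factors as x^3. The eigenvalues (with algebraic multiplicities) are λ = 0 with multiplicity 3.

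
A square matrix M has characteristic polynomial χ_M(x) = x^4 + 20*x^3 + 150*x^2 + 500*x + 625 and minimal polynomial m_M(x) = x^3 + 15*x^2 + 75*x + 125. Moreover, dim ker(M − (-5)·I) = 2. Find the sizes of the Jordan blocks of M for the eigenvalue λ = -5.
Block sizes for λ = -5: [3, 1]

Step 1 — from the characteristic polynomial, algebraic multiplicity of λ = -5 is 4. From dim ker(M − (-5)·I) = 2, there are exactly 2 Jordan blocks for λ = -5.
Step 2 — from the minimal polynomial, the factor (x + 5)^3 tells us the largest block for λ = -5 has size 3.
Step 3 — with total size 4, 2 blocks, and largest block 3, the block sizes (in nonincreasing order) are [3, 1].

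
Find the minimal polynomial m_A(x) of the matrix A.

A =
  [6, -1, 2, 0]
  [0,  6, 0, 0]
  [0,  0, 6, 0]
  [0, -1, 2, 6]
x^2 - 12*x + 36

The characteristic polynomial is χ_A(x) = (x - 6)^4, so the eigenvalues are known. The minimal polynomial is
  m_A(x) = Π_λ (x − λ)^{k_λ}
where k_λ is the size of the *largest* Jordan block for λ (equivalently, the smallest k with (A − λI)^k v = 0 for every generalised eigenvector v of λ).

  λ = 6: largest Jordan block has size 2, contributing (x − 6)^2

So m_A(x) = (x - 6)^2 = x^2 - 12*x + 36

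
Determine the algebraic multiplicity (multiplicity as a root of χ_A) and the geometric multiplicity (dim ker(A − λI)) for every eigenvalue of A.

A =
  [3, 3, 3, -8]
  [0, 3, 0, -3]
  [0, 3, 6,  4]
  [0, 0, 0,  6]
λ = 3: alg = 2, geom = 2; λ = 6: alg = 2, geom = 1

Step 1 — factor the characteristic polynomial to read off the algebraic multiplicities:
  χ_A(x) = (x - 6)^2*(x - 3)^2

Step 2 — compute geometric multiplicities via the rank-nullity identity g(λ) = n − rank(A − λI):
  rank(A − (3)·I) = 2, so dim ker(A − (3)·I) = n − 2 = 2
  rank(A − (6)·I) = 3, so dim ker(A − (6)·I) = n − 3 = 1

Summary:
  λ = 3: algebraic multiplicity = 2, geometric multiplicity = 2
  λ = 6: algebraic multiplicity = 2, geometric multiplicity = 1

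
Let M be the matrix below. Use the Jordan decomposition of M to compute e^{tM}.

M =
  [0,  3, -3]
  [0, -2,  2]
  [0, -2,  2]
e^{tM} =
  [1, 3*t, -3*t]
  [0, 1 - 2*t, 2*t]
  [0, -2*t, 2*t + 1]

Strategy: write M = P · J · P⁻¹ where J is a Jordan canonical form, so e^{tM} = P · e^{tJ} · P⁻¹, and e^{tJ} can be computed block-by-block.

M has Jordan form
J =
  [0, 1, 0]
  [0, 0, 0]
  [0, 0, 0]
(up to reordering of blocks).

Per-block formulas:
  For a 1×1 block at λ = 0: exp(t · [0]) = [e^(0t)].
  For a 2×2 Jordan block J_2(0): exp(t · J_2(0)) = e^(0t)·(I + t·N), where N is the 2×2 nilpotent shift.

After assembling e^{tJ} and conjugating by P, we get:

e^{tM} =
  [1, 3*t, -3*t]
  [0, 1 - 2*t, 2*t]
  [0, -2*t, 2*t + 1]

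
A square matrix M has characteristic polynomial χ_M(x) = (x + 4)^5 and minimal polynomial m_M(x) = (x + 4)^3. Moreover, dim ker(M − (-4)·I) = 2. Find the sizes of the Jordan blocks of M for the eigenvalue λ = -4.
Block sizes for λ = -4: [3, 2]

Step 1 — from the characteristic polynomial, algebraic multiplicity of λ = -4 is 5. From dim ker(M − (-4)·I) = 2, there are exactly 2 Jordan blocks for λ = -4.
Step 2 — from the minimal polynomial, the factor (x + 4)^3 tells us the largest block for λ = -4 has size 3.
Step 3 — with total size 5, 2 blocks, and largest block 3, the block sizes (in nonincreasing order) are [3, 2].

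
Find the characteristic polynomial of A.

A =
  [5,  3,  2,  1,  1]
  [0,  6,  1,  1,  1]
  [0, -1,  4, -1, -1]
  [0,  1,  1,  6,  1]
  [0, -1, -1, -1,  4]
x^5 - 25*x^4 + 250*x^3 - 1250*x^2 + 3125*x - 3125

Expanding det(x·I − A) (e.g. by cofactor expansion or by noting that A is similar to its Jordan form J, which has the same characteristic polynomial as A) gives
  χ_A(x) = x^5 - 25*x^4 + 250*x^3 - 1250*x^2 + 3125*x - 3125
which factors as (x - 5)^5. The eigenvalues (with algebraic multiplicities) are λ = 5 with multiplicity 5.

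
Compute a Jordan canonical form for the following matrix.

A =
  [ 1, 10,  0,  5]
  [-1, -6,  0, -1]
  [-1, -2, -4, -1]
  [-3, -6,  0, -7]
J_2(-4) ⊕ J_1(-4) ⊕ J_1(-4)

The characteristic polynomial is
  det(x·I − A) = x^4 + 16*x^3 + 96*x^2 + 256*x + 256 = (x + 4)^4

Eigenvalues and multiplicities (the geometric multiplicity of λ is n − rank(A − λI), which equals the number of Jordan blocks for λ):
  λ = -4: algebraic multiplicity = 4, geometric multiplicity = 3

Determining the block sizes for each eigenvalue:
  λ = -4: 3 blocks summing to 4 forces exactly one block of size 2 and the rest size 1 → block sizes [2, 1, 1]

Assembling the blocks gives a Jordan form
J =
  [-4,  1,  0,  0]
  [ 0, -4,  0,  0]
  [ 0,  0, -4,  0]
  [ 0,  0,  0, -4]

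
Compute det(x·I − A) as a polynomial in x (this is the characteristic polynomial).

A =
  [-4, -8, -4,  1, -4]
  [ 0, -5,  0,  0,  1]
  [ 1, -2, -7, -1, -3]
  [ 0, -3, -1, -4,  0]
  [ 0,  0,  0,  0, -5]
x^5 + 25*x^4 + 250*x^3 + 1250*x^2 + 3125*x + 3125

Expanding det(x·I − A) (e.g. by cofactor expansion or by noting that A is similar to its Jordan form J, which has the same characteristic polynomial as A) gives
  χ_A(x) = x^5 + 25*x^4 + 250*x^3 + 1250*x^2 + 3125*x + 3125
which factors as (x + 5)^5. The eigenvalues (with algebraic multiplicities) are λ = -5 with multiplicity 5.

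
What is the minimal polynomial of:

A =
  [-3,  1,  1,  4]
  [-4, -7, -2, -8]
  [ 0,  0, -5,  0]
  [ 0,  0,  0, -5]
x^2 + 10*x + 25

The characteristic polynomial is χ_A(x) = (x + 5)^4, so the eigenvalues are known. The minimal polynomial is
  m_A(x) = Π_λ (x − λ)^{k_λ}
where k_λ is the size of the *largest* Jordan block for λ (equivalently, the smallest k with (A − λI)^k v = 0 for every generalised eigenvector v of λ).

  λ = -5: largest Jordan block has size 2, contributing (x + 5)^2

So m_A(x) = (x + 5)^2 = x^2 + 10*x + 25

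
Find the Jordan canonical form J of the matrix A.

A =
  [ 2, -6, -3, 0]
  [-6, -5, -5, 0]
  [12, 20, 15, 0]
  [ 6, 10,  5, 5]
J_1(2) ⊕ J_2(5) ⊕ J_1(5)

The characteristic polynomial is
  det(x·I − A) = x^4 - 17*x^3 + 105*x^2 - 275*x + 250 = (x - 5)^3*(x - 2)

Eigenvalues and multiplicities (the geometric multiplicity of λ is n − rank(A − λI), which equals the number of Jordan blocks for λ):
  λ = 2: algebraic multiplicity = 1, geometric multiplicity = 1
  λ = 5: algebraic multiplicity = 3, geometric multiplicity = 2

Determining the block sizes for each eigenvalue:
  λ = 2: one block (gm = 1), so the single block has size am = 1 → block sizes [1]
  λ = 5: 2 blocks summing to 3 forces exactly one block of size 2 and the rest size 1 → block sizes [2, 1]

Assembling the blocks gives a Jordan form
J =
  [2, 0, 0, 0]
  [0, 5, 1, 0]
  [0, 0, 5, 0]
  [0, 0, 0, 5]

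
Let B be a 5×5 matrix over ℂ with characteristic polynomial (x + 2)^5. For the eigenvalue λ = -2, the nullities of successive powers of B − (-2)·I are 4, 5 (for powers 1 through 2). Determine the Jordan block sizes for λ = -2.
Block sizes for λ = -2: [2, 1, 1, 1]

From the dimensions of kernels of powers, the number of Jordan blocks of size at least j is d_j − d_{j−1} where d_j = dim ker(N^j) (with d_0 = 0). Computing the differences gives [4, 1].
The number of blocks of size exactly k is (#blocks of size ≥ k) − (#blocks of size ≥ k + 1), so the partition is: 3 block(s) of size 1, 1 block(s) of size 2.
In nonincreasing order the block sizes are [2, 1, 1, 1].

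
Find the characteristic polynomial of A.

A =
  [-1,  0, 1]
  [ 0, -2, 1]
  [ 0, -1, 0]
x^3 + 3*x^2 + 3*x + 1

Expanding det(x·I − A) (e.g. by cofactor expansion or by noting that A is similar to its Jordan form J, which has the same characteristic polynomial as A) gives
  χ_A(x) = x^3 + 3*x^2 + 3*x + 1
which factors as (x + 1)^3. The eigenvalues (with algebraic multiplicities) are λ = -1 with multiplicity 3.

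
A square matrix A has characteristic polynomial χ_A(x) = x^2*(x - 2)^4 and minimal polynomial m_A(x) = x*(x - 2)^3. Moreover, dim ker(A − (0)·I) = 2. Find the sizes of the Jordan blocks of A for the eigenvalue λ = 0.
Block sizes for λ = 0: [1, 1]

Step 1 — from the characteristic polynomial, algebraic multiplicity of λ = 0 is 2. From dim ker(A − (0)·I) = 2, there are exactly 2 Jordan blocks for λ = 0.
Step 2 — from the minimal polynomial, the factor (x − 0) tells us the largest block for λ = 0 has size 1.
Step 3 — with total size 2, 2 blocks, and largest block 1, the block sizes (in nonincreasing order) are [1, 1].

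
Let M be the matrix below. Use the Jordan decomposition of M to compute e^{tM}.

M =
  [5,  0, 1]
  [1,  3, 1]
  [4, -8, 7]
e^{tM} =
  [2*t^2*exp(5*t) + exp(5*t), -4*t^2*exp(5*t), t^2*exp(5*t) + t*exp(5*t)]
  [t^2*exp(5*t) + t*exp(5*t), -2*t^2*exp(5*t) - 2*t*exp(5*t) + exp(5*t), t^2*exp(5*t)/2 + t*exp(5*t)]
  [4*t*exp(5*t), -8*t*exp(5*t), 2*t*exp(5*t) + exp(5*t)]

Strategy: write M = P · J · P⁻¹ where J is a Jordan canonical form, so e^{tM} = P · e^{tJ} · P⁻¹, and e^{tJ} can be computed block-by-block.

M has Jordan form
J =
  [5, 1, 0]
  [0, 5, 1]
  [0, 0, 5]
(up to reordering of blocks).

Per-block formulas:
  For a 3×3 Jordan block J_3(5): exp(t · J_3(5)) = e^(5t)·(I + t·N + (t^2/2)·N^2), where N is the 3×3 nilpotent shift.

After assembling e^{tJ} and conjugating by P, we get:

e^{tM} =
  [2*t^2*exp(5*t) + exp(5*t), -4*t^2*exp(5*t), t^2*exp(5*t) + t*exp(5*t)]
  [t^2*exp(5*t) + t*exp(5*t), -2*t^2*exp(5*t) - 2*t*exp(5*t) + exp(5*t), t^2*exp(5*t)/2 + t*exp(5*t)]
  [4*t*exp(5*t), -8*t*exp(5*t), 2*t*exp(5*t) + exp(5*t)]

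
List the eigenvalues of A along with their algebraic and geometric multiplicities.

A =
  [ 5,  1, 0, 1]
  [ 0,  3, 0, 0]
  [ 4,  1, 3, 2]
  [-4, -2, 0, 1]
λ = 3: alg = 4, geom = 2

Step 1 — factor the characteristic polynomial to read off the algebraic multiplicities:
  χ_A(x) = (x - 3)^4

Step 2 — compute geometric multiplicities via the rank-nullity identity g(λ) = n − rank(A − λI):
  rank(A − (3)·I) = 2, so dim ker(A − (3)·I) = n − 2 = 2

Summary:
  λ = 3: algebraic multiplicity = 4, geometric multiplicity = 2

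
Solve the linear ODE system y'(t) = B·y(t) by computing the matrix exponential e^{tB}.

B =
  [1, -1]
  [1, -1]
e^{tB} =
  [t + 1, -t]
  [t, 1 - t]

Strategy: write B = P · J · P⁻¹ where J is a Jordan canonical form, so e^{tB} = P · e^{tJ} · P⁻¹, and e^{tJ} can be computed block-by-block.

B has Jordan form
J =
  [0, 1]
  [0, 0]
(up to reordering of blocks).

Per-block formulas:
  For a 2×2 Jordan block J_2(0): exp(t · J_2(0)) = e^(0t)·(I + t·N), where N is the 2×2 nilpotent shift.

After assembling e^{tJ} and conjugating by P, we get:

e^{tB} =
  [t + 1, -t]
  [t, 1 - t]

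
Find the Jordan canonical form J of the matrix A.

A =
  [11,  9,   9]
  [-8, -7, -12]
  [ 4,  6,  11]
J_2(5) ⊕ J_1(5)

The characteristic polynomial is
  det(x·I − A) = x^3 - 15*x^2 + 75*x - 125 = (x - 5)^3

Eigenvalues and multiplicities (the geometric multiplicity of λ is n − rank(A − λI), which equals the number of Jordan blocks for λ):
  λ = 5: algebraic multiplicity = 3, geometric multiplicity = 2

Determining the block sizes for each eigenvalue:
  λ = 5: 2 blocks summing to 3 forces exactly one block of size 2 and the rest size 1 → block sizes [2, 1]

Assembling the blocks gives a Jordan form
J =
  [5, 1, 0]
  [0, 5, 0]
  [0, 0, 5]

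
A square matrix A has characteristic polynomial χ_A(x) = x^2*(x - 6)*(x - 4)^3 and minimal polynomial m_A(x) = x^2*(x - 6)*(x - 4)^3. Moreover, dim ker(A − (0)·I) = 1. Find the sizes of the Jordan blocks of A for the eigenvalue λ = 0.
Block sizes for λ = 0: [2]

Step 1 — from the characteristic polynomial, algebraic multiplicity of λ = 0 is 2. From dim ker(A − (0)·I) = 1, there are exactly 1 Jordan blocks for λ = 0.
Step 2 — from the minimal polynomial, the factor (x − 0)^2 tells us the largest block for λ = 0 has size 2.
Step 3 — with total size 2, 1 blocks, and largest block 2, the block sizes (in nonincreasing order) are [2].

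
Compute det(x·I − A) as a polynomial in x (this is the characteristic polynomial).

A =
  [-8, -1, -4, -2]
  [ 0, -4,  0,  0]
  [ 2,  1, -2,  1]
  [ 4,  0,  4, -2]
x^4 + 16*x^3 + 96*x^2 + 256*x + 256

Expanding det(x·I − A) (e.g. by cofactor expansion or by noting that A is similar to its Jordan form J, which has the same characteristic polynomial as A) gives
  χ_A(x) = x^4 + 16*x^3 + 96*x^2 + 256*x + 256
which factors as (x + 4)^4. The eigenvalues (with algebraic multiplicities) are λ = -4 with multiplicity 4.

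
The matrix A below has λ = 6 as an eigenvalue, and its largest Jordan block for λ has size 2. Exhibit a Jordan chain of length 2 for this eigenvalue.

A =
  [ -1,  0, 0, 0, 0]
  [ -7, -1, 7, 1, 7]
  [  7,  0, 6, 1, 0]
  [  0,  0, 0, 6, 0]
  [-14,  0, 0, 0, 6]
A Jordan chain for λ = 6 of length 2:
v_1 = (0, 1, 1, 0, 0)ᵀ
v_2 = (0, 0, 0, 1, 0)ᵀ

Let N = A − (6)·I. We want v_2 with N^2 v_2 = 0 but N^1 v_2 ≠ 0; then v_{j-1} := N · v_j for j = 2, …, 2.

Pick v_2 = (0, 0, 0, 1, 0)ᵀ.
Then v_1 = N · v_2 = (0, 1, 1, 0, 0)ᵀ.

Sanity check: (A − (6)·I) v_1 = (0, 0, 0, 0, 0)ᵀ = 0. ✓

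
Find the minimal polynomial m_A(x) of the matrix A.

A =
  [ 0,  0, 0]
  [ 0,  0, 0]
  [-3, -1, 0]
x^2

The characteristic polynomial is χ_A(x) = x^3, so the eigenvalues are known. The minimal polynomial is
  m_A(x) = Π_λ (x − λ)^{k_λ}
where k_λ is the size of the *largest* Jordan block for λ (equivalently, the smallest k with (A − λI)^k v = 0 for every generalised eigenvector v of λ).

  λ = 0: largest Jordan block has size 2, contributing (x − 0)^2

So m_A(x) = x^2 = x^2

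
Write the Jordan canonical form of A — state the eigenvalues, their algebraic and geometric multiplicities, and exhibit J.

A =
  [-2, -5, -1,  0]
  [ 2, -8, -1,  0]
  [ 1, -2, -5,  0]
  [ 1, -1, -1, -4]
J_3(-5) ⊕ J_1(-4)

The characteristic polynomial is
  det(x·I − A) = x^4 + 19*x^3 + 135*x^2 + 425*x + 500 = (x + 4)*(x + 5)^3

Eigenvalues and multiplicities (the geometric multiplicity of λ is n − rank(A − λI), which equals the number of Jordan blocks for λ):
  λ = -5: algebraic multiplicity = 3, geometric multiplicity = 1
  λ = -4: algebraic multiplicity = 1, geometric multiplicity = 1

Determining the block sizes for each eigenvalue:
  λ = -5: one block (gm = 1), so the single block has size am = 3 → block sizes [3]
  λ = -4: one block (gm = 1), so the single block has size am = 1 → block sizes [1]

Assembling the blocks gives a Jordan form
J =
  [-5,  1,  0,  0]
  [ 0, -5,  1,  0]
  [ 0,  0, -5,  0]
  [ 0,  0,  0, -4]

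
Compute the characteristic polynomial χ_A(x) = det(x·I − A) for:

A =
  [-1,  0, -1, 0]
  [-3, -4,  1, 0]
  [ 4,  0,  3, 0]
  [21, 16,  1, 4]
x^4 - 2*x^3 - 15*x^2 + 32*x - 16

Expanding det(x·I − A) (e.g. by cofactor expansion or by noting that A is similar to its Jordan form J, which has the same characteristic polynomial as A) gives
  χ_A(x) = x^4 - 2*x^3 - 15*x^2 + 32*x - 16
which factors as (x - 4)*(x - 1)^2*(x + 4). The eigenvalues (with algebraic multiplicities) are λ = -4 with multiplicity 1, λ = 1 with multiplicity 2, λ = 4 with multiplicity 1.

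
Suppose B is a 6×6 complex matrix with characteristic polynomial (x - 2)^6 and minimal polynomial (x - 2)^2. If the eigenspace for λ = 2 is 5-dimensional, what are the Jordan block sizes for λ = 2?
Block sizes for λ = 2: [2, 1, 1, 1, 1]

Step 1 — from the characteristic polynomial, algebraic multiplicity of λ = 2 is 6. From dim ker(B − (2)·I) = 5, there are exactly 5 Jordan blocks for λ = 2.
Step 2 — from the minimal polynomial, the factor (x − 2)^2 tells us the largest block for λ = 2 has size 2.
Step 3 — with total size 6, 5 blocks, and largest block 2, the block sizes (in nonincreasing order) are [2, 1, 1, 1, 1].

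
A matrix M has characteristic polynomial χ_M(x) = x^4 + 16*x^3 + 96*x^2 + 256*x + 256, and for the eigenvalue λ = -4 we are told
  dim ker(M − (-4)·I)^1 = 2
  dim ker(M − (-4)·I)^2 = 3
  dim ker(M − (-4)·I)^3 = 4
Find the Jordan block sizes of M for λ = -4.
Block sizes for λ = -4: [3, 1]

From the dimensions of kernels of powers, the number of Jordan blocks of size at least j is d_j − d_{j−1} where d_j = dim ker(N^j) (with d_0 = 0). Computing the differences gives [2, 1, 1].
The number of blocks of size exactly k is (#blocks of size ≥ k) − (#blocks of size ≥ k + 1), so the partition is: 1 block(s) of size 1, 1 block(s) of size 3.
In nonincreasing order the block sizes are [3, 1].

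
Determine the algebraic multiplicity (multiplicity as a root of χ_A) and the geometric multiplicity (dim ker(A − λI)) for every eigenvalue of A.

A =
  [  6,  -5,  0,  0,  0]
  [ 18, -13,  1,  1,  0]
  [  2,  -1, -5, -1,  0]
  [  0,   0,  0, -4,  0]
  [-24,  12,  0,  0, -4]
λ = -4: alg = 5, geom = 3

Step 1 — factor the characteristic polynomial to read off the algebraic multiplicities:
  χ_A(x) = (x + 4)^5

Step 2 — compute geometric multiplicities via the rank-nullity identity g(λ) = n − rank(A − λI):
  rank(A − (-4)·I) = 2, so dim ker(A − (-4)·I) = n − 2 = 3

Summary:
  λ = -4: algebraic multiplicity = 5, geometric multiplicity = 3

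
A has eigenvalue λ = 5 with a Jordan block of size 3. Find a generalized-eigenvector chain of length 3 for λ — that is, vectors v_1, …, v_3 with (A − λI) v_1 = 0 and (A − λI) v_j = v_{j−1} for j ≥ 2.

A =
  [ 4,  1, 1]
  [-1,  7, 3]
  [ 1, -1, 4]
A Jordan chain for λ = 5 of length 3:
v_1 = (1, 2, -1)ᵀ
v_2 = (-1, -1, 1)ᵀ
v_3 = (1, 0, 0)ᵀ

Let N = A − (5)·I. We want v_3 with N^3 v_3 = 0 but N^2 v_3 ≠ 0; then v_{j-1} := N · v_j for j = 3, …, 2.

Pick v_3 = (1, 0, 0)ᵀ.
Then v_2 = N · v_3 = (-1, -1, 1)ᵀ.
Then v_1 = N · v_2 = (1, 2, -1)ᵀ.

Sanity check: (A − (5)·I) v_1 = (0, 0, 0)ᵀ = 0. ✓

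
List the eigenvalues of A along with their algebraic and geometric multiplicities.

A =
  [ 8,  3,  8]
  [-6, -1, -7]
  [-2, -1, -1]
λ = 2: alg = 3, geom = 1

Step 1 — factor the characteristic polynomial to read off the algebraic multiplicities:
  χ_A(x) = (x - 2)^3

Step 2 — compute geometric multiplicities via the rank-nullity identity g(λ) = n − rank(A − λI):
  rank(A − (2)·I) = 2, so dim ker(A − (2)·I) = n − 2 = 1

Summary:
  λ = 2: algebraic multiplicity = 3, geometric multiplicity = 1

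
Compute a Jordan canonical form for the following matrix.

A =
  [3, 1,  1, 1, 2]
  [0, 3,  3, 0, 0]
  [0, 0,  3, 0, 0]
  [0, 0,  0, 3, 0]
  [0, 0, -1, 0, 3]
J_3(3) ⊕ J_1(3) ⊕ J_1(3)

The characteristic polynomial is
  det(x·I − A) = x^5 - 15*x^4 + 90*x^3 - 270*x^2 + 405*x - 243 = (x - 3)^5

Eigenvalues and multiplicities (the geometric multiplicity of λ is n − rank(A − λI), which equals the number of Jordan blocks for λ):
  λ = 3: algebraic multiplicity = 5, geometric multiplicity = 3

Determining the block sizes for each eigenvalue:
  λ = 3: with am = 5 and gm = 3, the partition is not yet determined (e.g. several partitions of 5 into 3 parts exist). Let N = A − (3)·I. Computing rank(N^1) = 2, rank(N^2) = 1, rank(N^3) = 0; the number of blocks of size ≥ j is rank(N^{j−1}) − rank(N^j), giving [3, 1, 1]. So we have 1 block(s) of size 3, 2 block(s) of size 1 → block sizes [3, 1, 1]

Assembling the blocks gives a Jordan form
J =
  [3, 1, 0, 0, 0]
  [0, 3, 1, 0, 0]
  [0, 0, 3, 0, 0]
  [0, 0, 0, 3, 0]
  [0, 0, 0, 0, 3]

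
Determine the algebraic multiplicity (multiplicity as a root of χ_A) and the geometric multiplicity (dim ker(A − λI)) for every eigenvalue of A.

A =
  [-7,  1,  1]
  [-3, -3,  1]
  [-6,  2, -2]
λ = -4: alg = 3, geom = 2

Step 1 — factor the characteristic polynomial to read off the algebraic multiplicities:
  χ_A(x) = (x + 4)^3

Step 2 — compute geometric multiplicities via the rank-nullity identity g(λ) = n − rank(A − λI):
  rank(A − (-4)·I) = 1, so dim ker(A − (-4)·I) = n − 1 = 2

Summary:
  λ = -4: algebraic multiplicity = 3, geometric multiplicity = 2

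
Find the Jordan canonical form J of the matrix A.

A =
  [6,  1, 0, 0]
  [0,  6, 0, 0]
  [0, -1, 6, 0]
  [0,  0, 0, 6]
J_2(6) ⊕ J_1(6) ⊕ J_1(6)

The characteristic polynomial is
  det(x·I − A) = x^4 - 24*x^3 + 216*x^2 - 864*x + 1296 = (x - 6)^4

Eigenvalues and multiplicities (the geometric multiplicity of λ is n − rank(A − λI), which equals the number of Jordan blocks for λ):
  λ = 6: algebraic multiplicity = 4, geometric multiplicity = 3

Determining the block sizes for each eigenvalue:
  λ = 6: 3 blocks summing to 4 forces exactly one block of size 2 and the rest size 1 → block sizes [2, 1, 1]

Assembling the blocks gives a Jordan form
J =
  [6, 1, 0, 0]
  [0, 6, 0, 0]
  [0, 0, 6, 0]
  [0, 0, 0, 6]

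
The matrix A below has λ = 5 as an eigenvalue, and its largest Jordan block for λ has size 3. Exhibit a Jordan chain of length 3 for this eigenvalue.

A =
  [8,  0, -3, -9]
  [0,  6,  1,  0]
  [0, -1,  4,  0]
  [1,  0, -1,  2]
A Jordan chain for λ = 5 of length 3:
v_1 = (3, 0, 0, 1)ᵀ
v_2 = (0, 1, -1, 0)ᵀ
v_3 = (0, 1, 0, 0)ᵀ

Let N = A − (5)·I. We want v_3 with N^3 v_3 = 0 but N^2 v_3 ≠ 0; then v_{j-1} := N · v_j for j = 3, …, 2.

Pick v_3 = (0, 1, 0, 0)ᵀ.
Then v_2 = N · v_3 = (0, 1, -1, 0)ᵀ.
Then v_1 = N · v_2 = (3, 0, 0, 1)ᵀ.

Sanity check: (A − (5)·I) v_1 = (0, 0, 0, 0)ᵀ = 0. ✓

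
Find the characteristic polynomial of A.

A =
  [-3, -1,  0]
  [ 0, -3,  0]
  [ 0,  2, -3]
x^3 + 9*x^2 + 27*x + 27

Expanding det(x·I − A) (e.g. by cofactor expansion or by noting that A is similar to its Jordan form J, which has the same characteristic polynomial as A) gives
  χ_A(x) = x^3 + 9*x^2 + 27*x + 27
which factors as (x + 3)^3. The eigenvalues (with algebraic multiplicities) are λ = -3 with multiplicity 3.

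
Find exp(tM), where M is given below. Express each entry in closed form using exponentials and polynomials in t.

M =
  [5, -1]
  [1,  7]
e^{tM} =
  [-t*exp(6*t) + exp(6*t), -t*exp(6*t)]
  [t*exp(6*t), t*exp(6*t) + exp(6*t)]

Strategy: write M = P · J · P⁻¹ where J is a Jordan canonical form, so e^{tM} = P · e^{tJ} · P⁻¹, and e^{tJ} can be computed block-by-block.

M has Jordan form
J =
  [6, 1]
  [0, 6]
(up to reordering of blocks).

Per-block formulas:
  For a 2×2 Jordan block J_2(6): exp(t · J_2(6)) = e^(6t)·(I + t·N), where N is the 2×2 nilpotent shift.

After assembling e^{tJ} and conjugating by P, we get:

e^{tM} =
  [-t*exp(6*t) + exp(6*t), -t*exp(6*t)]
  [t*exp(6*t), t*exp(6*t) + exp(6*t)]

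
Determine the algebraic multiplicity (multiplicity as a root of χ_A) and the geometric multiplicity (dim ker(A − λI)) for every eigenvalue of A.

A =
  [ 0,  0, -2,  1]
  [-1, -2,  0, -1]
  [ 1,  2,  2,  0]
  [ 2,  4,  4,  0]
λ = 0: alg = 4, geom = 2

Step 1 — factor the characteristic polynomial to read off the algebraic multiplicities:
  χ_A(x) = x^4

Step 2 — compute geometric multiplicities via the rank-nullity identity g(λ) = n − rank(A − λI):
  rank(A − (0)·I) = 2, so dim ker(A − (0)·I) = n − 2 = 2

Summary:
  λ = 0: algebraic multiplicity = 4, geometric multiplicity = 2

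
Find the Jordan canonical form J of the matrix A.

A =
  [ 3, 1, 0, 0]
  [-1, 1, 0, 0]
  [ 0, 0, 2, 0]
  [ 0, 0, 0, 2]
J_2(2) ⊕ J_1(2) ⊕ J_1(2)

The characteristic polynomial is
  det(x·I − A) = x^4 - 8*x^3 + 24*x^2 - 32*x + 16 = (x - 2)^4

Eigenvalues and multiplicities (the geometric multiplicity of λ is n − rank(A − λI), which equals the number of Jordan blocks for λ):
  λ = 2: algebraic multiplicity = 4, geometric multiplicity = 3

Determining the block sizes for each eigenvalue:
  λ = 2: 3 blocks summing to 4 forces exactly one block of size 2 and the rest size 1 → block sizes [2, 1, 1]

Assembling the blocks gives a Jordan form
J =
  [2, 1, 0, 0]
  [0, 2, 0, 0]
  [0, 0, 2, 0]
  [0, 0, 0, 2]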